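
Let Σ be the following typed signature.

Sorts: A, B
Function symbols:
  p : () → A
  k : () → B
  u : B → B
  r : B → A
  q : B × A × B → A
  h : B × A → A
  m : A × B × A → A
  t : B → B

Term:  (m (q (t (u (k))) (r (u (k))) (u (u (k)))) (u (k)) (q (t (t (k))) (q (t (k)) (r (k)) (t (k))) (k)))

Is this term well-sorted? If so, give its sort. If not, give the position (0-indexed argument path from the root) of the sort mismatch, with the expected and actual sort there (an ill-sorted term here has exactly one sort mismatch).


        (k) : B
      (u (k)) : B
    (t (u (k))) : B
        (k) : B
      (u (k)) : B
    (r (u (k))) : A
        (k) : B
      (u (k)) : B
    (u (u (k))) : B
  (q (t (u (k))) (r (u (k))) (u (u (k)))) : A
    (k) : B
  (u (k)) : B
        (k) : B
      (t (k)) : B
    (t (t (k))) : B
        (k) : B
      (t (k)) : B
        (k) : B
      (r (k)) : A
        (k) : B
      (t (k)) : B
    (q (t (k)) (r (k)) (t (k))) : A
    (k) : B
  (q (t (t (k))) (q (t (k)) (r (k)) (t (k))) (k)) : A
(m (q (t (u (k))) (r (u (k))) (u (u (k)))) (u (k)) (q (t (t (k))) (q (t (k)) (r (k)) (t (k))) (k))) : A

well-sorted; sort = A


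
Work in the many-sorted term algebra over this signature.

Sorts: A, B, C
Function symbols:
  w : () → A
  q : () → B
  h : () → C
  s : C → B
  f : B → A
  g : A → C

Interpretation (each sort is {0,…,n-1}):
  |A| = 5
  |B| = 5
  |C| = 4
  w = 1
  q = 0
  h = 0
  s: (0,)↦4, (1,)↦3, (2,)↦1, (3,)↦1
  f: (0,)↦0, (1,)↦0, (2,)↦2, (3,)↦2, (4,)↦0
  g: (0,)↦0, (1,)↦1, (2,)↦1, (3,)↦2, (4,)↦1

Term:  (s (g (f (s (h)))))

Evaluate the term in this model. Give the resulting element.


value = 4

  h = 0
  (s (h)) = s(0,) = 4
  (f (s (h))) = f(4,) = 0
  (g (f (s (h)))) = g(0,) = 0
  (s (g (f (s (h))))) = s(0,) = 4


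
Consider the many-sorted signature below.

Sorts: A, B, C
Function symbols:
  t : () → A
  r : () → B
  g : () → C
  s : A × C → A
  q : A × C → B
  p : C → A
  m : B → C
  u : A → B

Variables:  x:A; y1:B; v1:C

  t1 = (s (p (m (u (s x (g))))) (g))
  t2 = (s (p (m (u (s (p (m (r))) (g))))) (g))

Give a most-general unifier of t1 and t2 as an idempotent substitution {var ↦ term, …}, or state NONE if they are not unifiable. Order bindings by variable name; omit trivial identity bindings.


{x ↦ (p (m (r)))}


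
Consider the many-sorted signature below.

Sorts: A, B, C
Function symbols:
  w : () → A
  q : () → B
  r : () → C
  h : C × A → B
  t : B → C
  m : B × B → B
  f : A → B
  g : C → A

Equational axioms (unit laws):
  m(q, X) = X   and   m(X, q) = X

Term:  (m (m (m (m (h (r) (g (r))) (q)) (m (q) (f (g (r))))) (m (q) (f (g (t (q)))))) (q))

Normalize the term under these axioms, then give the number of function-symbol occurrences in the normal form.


size = 13

1. (m (m (m (m (h (r) (g (r))) (q)) (m (q) (f (g (r))))) (m (q) (f (g (t (q)))))) (q))  →  (m (m (m (h (r) (g (r))) (q)) (m (q) (f (g (r))))) (m (q) (f (g (t (q))))))
2. (m (m (m (h (r) (g (r))) (q)) (m (q) (f (g (r))))) (m (q) (f (g (t (q))))))  →  (m (m (h (r) (g (r))) (m (q) (f (g (r))))) (m (q) (f (g (t (q))))))
3. (m (m (h (r) (g (r))) (m (q) (f (g (r))))) (m (q) (f (g (t (q))))))  →  (m (m (h (r) (g (r))) (f (g (r)))) (m (q) (f (g (t (q))))))
4. (m (m (h (r) (g (r))) (f (g (r)))) (m (q) (f (g (t (q))))))  →  (m (m (h (r) (g (r))) (f (g (r)))) (f (g (t (q)))))
normal form: (m (m (h (r) (g (r))) (f (g (r)))) (f (g (t (q)))))


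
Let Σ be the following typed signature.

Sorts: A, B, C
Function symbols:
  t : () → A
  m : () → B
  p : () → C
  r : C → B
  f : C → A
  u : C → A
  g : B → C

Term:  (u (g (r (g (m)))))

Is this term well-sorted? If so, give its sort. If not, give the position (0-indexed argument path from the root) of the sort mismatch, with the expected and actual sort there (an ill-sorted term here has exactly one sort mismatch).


        (m) : B
      (g (m)) : C
    (r (g (m))) : B
  (g (r (g (m)))) : C
(u (g (r (g (m))))) : A

well-sorted; sort = A


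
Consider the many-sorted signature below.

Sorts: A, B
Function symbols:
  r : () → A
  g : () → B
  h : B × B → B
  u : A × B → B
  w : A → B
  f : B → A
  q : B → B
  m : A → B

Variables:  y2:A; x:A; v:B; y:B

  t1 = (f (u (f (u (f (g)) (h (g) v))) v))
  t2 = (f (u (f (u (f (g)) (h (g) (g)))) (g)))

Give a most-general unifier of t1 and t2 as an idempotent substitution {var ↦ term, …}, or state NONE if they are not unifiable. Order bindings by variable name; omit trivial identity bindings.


{v ↦ (g)}


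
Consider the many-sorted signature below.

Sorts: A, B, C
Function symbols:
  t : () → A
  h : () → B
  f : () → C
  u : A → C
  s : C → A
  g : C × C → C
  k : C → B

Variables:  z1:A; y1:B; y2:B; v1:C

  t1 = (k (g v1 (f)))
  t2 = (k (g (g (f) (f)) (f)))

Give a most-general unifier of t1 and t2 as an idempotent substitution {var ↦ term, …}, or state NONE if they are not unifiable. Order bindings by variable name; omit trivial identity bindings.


{v1 ↦ (g (f) (f))}


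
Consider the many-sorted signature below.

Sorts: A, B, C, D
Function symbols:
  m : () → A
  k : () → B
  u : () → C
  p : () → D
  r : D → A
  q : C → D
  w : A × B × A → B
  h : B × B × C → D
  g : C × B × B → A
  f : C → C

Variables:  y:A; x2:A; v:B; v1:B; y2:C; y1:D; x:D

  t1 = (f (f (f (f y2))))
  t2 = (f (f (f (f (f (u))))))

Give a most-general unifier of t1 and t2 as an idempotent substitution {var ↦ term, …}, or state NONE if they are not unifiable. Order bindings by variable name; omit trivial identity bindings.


{y2 ↦ (f (u))}


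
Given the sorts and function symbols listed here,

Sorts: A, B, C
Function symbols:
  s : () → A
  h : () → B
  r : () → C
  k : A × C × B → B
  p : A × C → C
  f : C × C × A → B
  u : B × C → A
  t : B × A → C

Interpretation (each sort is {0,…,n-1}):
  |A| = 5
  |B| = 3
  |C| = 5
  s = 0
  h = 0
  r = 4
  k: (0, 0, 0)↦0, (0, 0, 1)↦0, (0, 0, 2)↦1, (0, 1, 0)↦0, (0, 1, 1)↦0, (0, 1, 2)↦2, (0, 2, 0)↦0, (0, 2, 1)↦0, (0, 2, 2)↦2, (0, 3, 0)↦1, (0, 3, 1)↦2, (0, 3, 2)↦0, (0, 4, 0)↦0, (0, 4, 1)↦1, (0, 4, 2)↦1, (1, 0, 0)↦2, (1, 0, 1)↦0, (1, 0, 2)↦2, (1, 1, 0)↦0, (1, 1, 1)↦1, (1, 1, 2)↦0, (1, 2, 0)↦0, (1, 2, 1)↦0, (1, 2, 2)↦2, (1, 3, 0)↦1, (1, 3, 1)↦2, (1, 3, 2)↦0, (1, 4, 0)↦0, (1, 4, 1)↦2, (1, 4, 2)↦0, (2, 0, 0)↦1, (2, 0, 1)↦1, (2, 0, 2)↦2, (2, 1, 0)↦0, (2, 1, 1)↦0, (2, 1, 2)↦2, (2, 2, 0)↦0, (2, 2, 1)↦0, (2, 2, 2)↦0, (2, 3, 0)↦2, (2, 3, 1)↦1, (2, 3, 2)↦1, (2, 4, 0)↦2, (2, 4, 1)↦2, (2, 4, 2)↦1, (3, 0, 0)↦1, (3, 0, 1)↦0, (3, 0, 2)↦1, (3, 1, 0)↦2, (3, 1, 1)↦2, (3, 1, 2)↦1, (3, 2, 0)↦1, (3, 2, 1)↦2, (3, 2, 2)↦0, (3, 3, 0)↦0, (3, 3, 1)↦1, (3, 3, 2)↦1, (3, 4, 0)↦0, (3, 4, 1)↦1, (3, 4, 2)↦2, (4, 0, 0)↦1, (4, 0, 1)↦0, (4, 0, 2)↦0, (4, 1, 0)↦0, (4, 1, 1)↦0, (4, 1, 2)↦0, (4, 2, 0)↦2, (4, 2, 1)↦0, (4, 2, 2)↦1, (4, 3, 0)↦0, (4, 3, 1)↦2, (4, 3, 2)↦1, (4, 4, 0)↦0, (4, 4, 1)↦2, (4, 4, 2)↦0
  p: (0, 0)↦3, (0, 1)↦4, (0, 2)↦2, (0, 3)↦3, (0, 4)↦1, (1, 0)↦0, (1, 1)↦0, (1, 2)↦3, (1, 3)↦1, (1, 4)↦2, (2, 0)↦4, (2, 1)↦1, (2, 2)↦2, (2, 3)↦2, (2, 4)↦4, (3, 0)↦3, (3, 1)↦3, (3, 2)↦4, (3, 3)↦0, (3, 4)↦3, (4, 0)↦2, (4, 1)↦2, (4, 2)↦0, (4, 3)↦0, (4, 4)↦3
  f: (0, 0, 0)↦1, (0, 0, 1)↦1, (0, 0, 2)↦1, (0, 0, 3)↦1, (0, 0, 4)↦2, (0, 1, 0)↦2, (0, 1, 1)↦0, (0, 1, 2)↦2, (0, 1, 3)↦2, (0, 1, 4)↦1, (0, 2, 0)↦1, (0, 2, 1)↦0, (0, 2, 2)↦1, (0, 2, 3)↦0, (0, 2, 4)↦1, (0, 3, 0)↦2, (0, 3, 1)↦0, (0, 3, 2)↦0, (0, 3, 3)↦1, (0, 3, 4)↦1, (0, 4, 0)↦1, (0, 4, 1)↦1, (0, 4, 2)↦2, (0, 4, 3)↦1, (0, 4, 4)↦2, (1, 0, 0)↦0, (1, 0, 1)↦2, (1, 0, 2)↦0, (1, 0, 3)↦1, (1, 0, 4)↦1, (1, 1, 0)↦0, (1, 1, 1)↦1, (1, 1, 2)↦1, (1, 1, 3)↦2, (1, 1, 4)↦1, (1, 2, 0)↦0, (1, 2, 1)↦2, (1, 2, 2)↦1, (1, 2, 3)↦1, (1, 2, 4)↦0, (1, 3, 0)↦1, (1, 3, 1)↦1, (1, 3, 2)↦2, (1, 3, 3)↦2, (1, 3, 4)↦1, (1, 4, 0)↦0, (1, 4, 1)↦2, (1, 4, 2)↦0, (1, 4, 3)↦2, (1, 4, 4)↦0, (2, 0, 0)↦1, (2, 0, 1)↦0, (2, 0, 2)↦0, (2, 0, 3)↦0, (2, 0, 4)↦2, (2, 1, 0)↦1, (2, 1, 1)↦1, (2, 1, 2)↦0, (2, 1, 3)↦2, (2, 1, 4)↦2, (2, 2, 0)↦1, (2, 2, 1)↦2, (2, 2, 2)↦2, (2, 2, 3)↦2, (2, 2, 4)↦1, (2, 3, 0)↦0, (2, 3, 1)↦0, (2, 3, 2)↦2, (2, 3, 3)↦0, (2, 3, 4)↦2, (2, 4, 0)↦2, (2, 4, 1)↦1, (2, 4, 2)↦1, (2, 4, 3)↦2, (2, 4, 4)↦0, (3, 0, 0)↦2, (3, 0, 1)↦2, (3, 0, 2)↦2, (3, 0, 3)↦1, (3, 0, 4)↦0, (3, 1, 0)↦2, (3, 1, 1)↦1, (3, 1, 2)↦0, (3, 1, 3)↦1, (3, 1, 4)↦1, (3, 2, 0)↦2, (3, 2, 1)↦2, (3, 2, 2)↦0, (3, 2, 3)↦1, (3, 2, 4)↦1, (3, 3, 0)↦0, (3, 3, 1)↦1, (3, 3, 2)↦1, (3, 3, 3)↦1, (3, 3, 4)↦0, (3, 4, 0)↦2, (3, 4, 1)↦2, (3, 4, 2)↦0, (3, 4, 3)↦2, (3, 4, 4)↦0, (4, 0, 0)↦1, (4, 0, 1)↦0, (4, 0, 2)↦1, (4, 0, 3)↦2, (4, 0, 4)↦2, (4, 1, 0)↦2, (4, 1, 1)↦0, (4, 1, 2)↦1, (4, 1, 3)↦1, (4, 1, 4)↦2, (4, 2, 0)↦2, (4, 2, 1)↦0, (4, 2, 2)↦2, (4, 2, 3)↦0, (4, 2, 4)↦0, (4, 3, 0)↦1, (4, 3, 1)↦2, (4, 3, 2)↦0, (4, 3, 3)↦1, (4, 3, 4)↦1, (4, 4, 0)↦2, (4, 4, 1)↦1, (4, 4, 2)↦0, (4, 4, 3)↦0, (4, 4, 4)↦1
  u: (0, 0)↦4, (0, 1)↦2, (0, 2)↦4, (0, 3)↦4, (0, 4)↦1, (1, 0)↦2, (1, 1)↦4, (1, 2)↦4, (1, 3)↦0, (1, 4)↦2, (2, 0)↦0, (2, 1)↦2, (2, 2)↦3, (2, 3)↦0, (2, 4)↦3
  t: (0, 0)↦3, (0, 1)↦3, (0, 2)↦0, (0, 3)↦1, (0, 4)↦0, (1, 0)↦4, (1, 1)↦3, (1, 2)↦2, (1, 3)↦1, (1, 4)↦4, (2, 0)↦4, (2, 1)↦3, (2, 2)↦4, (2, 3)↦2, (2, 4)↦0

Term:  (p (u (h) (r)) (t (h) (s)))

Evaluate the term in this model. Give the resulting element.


  h = 0
  r = 4
  (u (h) (r)) = u(0, 4) = 1
  h = 0
  s = 0
  (t (h) (s)) = t(0, 0) = 3
  (p (u (h) (r)) (t (h) (s))) = p(1, 3) = 1

value = 1


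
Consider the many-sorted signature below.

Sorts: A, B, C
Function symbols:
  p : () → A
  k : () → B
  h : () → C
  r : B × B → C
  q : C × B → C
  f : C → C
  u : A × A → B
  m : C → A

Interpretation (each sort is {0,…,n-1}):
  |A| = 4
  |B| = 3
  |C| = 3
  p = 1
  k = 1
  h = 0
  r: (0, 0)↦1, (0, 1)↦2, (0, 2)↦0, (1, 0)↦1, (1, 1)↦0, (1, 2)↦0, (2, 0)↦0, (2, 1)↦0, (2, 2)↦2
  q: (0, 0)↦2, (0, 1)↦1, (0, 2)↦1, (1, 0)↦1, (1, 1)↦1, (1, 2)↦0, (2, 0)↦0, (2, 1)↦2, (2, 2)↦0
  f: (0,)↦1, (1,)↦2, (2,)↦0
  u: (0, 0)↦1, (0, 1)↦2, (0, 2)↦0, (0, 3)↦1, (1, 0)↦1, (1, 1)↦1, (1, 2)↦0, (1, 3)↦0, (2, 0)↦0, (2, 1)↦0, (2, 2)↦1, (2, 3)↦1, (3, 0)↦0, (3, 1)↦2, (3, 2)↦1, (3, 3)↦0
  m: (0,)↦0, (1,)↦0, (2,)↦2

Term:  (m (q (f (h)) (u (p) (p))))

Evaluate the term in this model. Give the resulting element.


  h = 0
  (f (h)) = f(0,) = 1
  p = 1
  p = 1
  (u (p) (p)) = u(1, 1) = 1
  (q (f (h)) (u (p) (p))) = q(1, 1) = 1
  (m (q (f (h)) (u (p) (p)))) = m(1,) = 0

value = 0


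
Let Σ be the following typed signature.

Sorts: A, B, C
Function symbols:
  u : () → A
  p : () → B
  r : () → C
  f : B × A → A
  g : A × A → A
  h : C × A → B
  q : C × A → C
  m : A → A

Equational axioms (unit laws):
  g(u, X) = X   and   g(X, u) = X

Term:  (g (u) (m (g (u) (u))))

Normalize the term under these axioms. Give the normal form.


1. (g (u) (m (g (u) (u))))  →  (m (g (u) (u)))
2. (m (g (u) (u)))  →  (m (u))

normal form = (m (u))


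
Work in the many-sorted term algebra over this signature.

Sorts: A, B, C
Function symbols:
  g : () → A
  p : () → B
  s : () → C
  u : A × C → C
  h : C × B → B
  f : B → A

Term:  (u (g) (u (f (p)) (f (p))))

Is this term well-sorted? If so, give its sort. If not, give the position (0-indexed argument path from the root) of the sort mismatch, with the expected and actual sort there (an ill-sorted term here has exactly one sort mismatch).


ill-sorted at position [1, 1]: expected C, got A

  (g) : A
      (p) : B
    (f (p)) : A
      (p) : B
    (f (p)) : A
  (u (f (p)) (f (p))) : ✗ arg 1 at [1, 1] has sort A, expected C


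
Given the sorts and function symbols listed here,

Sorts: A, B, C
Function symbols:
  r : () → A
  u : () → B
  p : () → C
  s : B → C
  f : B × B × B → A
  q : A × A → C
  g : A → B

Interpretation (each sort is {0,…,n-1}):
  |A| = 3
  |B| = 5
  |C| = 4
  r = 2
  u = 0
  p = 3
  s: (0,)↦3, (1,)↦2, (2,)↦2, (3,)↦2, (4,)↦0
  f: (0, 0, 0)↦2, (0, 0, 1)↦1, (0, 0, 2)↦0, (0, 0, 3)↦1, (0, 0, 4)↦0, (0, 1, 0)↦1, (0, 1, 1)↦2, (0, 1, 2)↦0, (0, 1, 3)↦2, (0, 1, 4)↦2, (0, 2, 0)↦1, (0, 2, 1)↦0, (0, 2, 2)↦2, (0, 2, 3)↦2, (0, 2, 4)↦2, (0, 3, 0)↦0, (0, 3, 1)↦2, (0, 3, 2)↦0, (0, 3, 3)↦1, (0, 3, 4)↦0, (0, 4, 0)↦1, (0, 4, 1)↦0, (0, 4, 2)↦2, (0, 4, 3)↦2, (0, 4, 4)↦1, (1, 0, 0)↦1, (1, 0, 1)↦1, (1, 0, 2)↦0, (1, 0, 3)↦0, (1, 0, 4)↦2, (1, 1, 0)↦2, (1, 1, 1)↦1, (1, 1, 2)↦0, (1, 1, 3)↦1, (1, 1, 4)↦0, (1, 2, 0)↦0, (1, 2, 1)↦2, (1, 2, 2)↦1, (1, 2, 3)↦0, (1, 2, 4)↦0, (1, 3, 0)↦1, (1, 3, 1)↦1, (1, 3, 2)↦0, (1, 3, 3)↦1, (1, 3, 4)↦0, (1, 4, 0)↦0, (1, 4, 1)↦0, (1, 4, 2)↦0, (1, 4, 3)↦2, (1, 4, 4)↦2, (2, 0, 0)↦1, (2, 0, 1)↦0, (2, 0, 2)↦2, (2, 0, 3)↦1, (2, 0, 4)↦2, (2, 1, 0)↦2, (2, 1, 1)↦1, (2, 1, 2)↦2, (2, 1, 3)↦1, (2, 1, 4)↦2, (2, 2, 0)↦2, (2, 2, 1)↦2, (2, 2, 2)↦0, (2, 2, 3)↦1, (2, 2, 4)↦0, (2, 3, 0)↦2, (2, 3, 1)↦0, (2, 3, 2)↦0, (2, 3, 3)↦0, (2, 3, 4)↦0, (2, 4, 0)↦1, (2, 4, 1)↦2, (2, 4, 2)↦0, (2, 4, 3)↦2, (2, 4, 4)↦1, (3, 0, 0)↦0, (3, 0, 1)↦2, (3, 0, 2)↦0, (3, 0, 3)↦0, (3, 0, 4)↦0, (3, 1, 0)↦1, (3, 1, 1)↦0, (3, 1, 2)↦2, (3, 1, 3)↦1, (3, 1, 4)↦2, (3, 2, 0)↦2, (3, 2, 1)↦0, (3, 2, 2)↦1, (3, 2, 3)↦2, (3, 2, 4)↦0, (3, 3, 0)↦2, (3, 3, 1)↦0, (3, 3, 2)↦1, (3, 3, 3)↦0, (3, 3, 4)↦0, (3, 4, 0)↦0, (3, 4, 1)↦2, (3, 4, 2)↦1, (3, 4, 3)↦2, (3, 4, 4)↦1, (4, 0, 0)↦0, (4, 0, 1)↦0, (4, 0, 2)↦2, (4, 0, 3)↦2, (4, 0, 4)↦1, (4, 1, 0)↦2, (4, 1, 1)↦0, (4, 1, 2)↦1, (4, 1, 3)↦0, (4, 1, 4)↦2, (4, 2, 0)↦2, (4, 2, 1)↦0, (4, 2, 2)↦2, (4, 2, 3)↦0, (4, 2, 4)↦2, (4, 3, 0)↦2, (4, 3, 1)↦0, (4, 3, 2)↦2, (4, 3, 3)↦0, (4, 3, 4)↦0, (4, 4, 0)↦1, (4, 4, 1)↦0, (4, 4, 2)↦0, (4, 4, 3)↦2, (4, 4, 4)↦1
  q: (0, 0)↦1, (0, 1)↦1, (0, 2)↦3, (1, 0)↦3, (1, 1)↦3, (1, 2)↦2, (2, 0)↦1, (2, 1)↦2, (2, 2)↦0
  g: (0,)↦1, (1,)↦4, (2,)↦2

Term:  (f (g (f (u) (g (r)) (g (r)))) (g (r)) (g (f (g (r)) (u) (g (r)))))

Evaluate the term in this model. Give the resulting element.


  u = 0
  r = 2
  (g (r)) = g(2,) = 2
  r = 2
  (g (r)) = g(2,) = 2
  (f (u) (g (r)) (g (r))) = f(0, 2, 2) = 2
  (g (f (u) (g (r)) (g (r)))) = g(2,) = 2
  r = 2
  (g (r)) = g(2,) = 2
  r = 2
  (g (r)) = g(2,) = 2
  u = 0
  r = 2
  (g (r)) = g(2,) = 2
  (f (g (r)) (u) (g (r))) = f(2, 0, 2) = 2
  (g (f (g (r)) (u) (g (r)))) = g(2,) = 2
  (f (g (f (u) (g (r)) (g (r)))) (g (r)) (g (f (g (r)) (u) (g (r))))) = f(2, 2, 2) = 0

value = 0


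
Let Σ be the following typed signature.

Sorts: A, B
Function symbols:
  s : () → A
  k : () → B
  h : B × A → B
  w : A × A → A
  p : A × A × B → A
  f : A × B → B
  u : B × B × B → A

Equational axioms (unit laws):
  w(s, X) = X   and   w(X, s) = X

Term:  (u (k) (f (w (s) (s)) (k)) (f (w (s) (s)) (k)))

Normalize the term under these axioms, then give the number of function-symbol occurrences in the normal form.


size = 8

1. (u (k) (f (w (s) (s)) (k)) (f (w (s) (s)) (k)))  →  (u (k) (f (s) (k)) (f (w (s) (s)) (k)))
2. (u (k) (f (s) (k)) (f (w (s) (s)) (k)))  →  (u (k) (f (s) (k)) (f (s) (k)))
normal form: (u (k) (f (s) (k)) (f (s) (k)))


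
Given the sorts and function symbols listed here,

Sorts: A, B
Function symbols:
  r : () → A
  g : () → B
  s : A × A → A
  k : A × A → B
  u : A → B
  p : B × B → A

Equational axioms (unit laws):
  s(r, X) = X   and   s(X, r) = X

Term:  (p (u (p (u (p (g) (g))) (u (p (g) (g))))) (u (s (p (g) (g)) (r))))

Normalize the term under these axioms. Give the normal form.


1. (p (u (p (u (p (g) (g))) (u (p (g) (g))))) (u (s (p (g) (g)) (r))))  →  (p (u (p (u (p (g) (g))) (u (p (g) (g))))) (u (p (g) (g))))

normal form = (p (u (p (u (p (g) (g))) (u (p (g) (g))))) (u (p (g) (g))))


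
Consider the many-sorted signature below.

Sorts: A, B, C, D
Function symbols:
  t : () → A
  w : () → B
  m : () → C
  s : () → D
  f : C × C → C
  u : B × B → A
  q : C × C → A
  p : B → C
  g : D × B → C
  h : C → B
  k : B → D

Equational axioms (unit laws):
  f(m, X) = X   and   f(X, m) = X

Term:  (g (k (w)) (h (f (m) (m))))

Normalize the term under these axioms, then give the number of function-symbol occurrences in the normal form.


size = 5

1. (g (k (w)) (h (f (m) (m))))  →  (g (k (w)) (h (m)))
normal form: (g (k (w)) (h (m)))


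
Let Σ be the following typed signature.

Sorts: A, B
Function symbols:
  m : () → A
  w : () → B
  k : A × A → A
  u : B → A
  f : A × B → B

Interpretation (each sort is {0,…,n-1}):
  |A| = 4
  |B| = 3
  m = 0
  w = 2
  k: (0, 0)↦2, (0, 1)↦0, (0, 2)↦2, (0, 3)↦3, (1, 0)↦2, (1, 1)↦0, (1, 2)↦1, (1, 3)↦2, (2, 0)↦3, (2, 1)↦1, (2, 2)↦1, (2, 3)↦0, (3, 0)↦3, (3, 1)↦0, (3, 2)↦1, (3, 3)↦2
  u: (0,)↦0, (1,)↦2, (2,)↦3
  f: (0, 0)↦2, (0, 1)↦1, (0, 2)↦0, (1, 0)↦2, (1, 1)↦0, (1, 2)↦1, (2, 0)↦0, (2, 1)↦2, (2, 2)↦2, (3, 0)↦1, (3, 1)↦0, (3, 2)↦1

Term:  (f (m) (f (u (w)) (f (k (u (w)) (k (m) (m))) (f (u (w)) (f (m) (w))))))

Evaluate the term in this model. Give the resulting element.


value = 1

  m = 0
  w = 2
  (u (w)) = u(2,) = 3
  w = 2
  (u (w)) = u(2,) = 3
  m = 0
  m = 0
  (k (m) (m)) = k(0, 0) = 2
  (k (u (w)) (k (m) (m))) = k(3, 2) = 1
  w = 2
  (u (w)) = u(2,) = 3
  m = 0
  w = 2
  (f (m) (w)) = f(0, 2) = 0
  (f (u (w)) (f (m) (w))) = f(3, 0) = 1
  (f (k (u (w)) (k (m) (m))) (f (u (w)) (f (m) (w)))) = f(1, 1) = 0
  (f (u (w)) (f (k (u (w)) (k (m) (m))) (f (u (w)) (f (m) (w))))) = f(3, 0) = 1
  (f (m) (f (u (w)) (f (k (u (w)) (k (m) (m))) (f (u (w)) (f (m) (w)))))) = f(0, 1) = 1


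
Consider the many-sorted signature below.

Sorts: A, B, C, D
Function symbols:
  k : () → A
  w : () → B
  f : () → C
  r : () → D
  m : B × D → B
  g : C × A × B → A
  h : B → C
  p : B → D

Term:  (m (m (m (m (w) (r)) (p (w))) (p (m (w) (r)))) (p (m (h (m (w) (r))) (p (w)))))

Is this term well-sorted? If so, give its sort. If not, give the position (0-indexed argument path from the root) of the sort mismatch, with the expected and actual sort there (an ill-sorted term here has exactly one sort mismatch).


        (w) : B
        (r) : D
      (m (w) (r)) : B
        (w) : B
      (p (w)) : D
    (m (m (w) (r)) (p (w))) : B
        (w) : B
        (r) : D
      (m (w) (r)) : B
    (p (m (w) (r))) : D
  (m (m (m (w) (r)) (p (w))) (p (m (w) (r)))) : B
          (w) : B
          (r) : D
        (m (w) (r)) : B
      (h (m (w) (r))) : C
        (w) : B
      (p (w)) : D
    (m (h (m (w) (r))) (p (w))) : ✗ arg 0 at [1, 0, 0] has sort C, expected B

ill-sorted at position [1, 0, 0]: expected B, got C


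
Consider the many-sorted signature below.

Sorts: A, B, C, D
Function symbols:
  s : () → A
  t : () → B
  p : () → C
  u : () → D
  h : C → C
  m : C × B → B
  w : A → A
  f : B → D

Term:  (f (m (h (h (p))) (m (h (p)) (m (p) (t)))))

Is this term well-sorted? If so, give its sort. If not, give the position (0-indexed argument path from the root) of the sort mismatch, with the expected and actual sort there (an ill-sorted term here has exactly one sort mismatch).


well-sorted; sort = D

        (p) : C
      (h (p)) : C
    (h (h (p))) : C
        (p) : C
      (h (p)) : C
        (p) : C
        (t) : B
      (m (p) (t)) : B
    (m (h (p)) (m (p) (t))) : B
  (m (h (h (p))) (m (h (p)) (m (p) (t)))) : B
(f (m (h (h (p))) (m (h (p)) (m (p) (t))))) : D


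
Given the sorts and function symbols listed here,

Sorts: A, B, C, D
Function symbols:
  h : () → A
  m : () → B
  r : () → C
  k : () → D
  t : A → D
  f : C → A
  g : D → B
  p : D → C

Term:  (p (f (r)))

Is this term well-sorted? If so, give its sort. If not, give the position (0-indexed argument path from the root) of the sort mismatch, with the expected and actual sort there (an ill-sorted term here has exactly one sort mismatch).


    (r) : C
  (f (r)) : A
(p (f (r))) : ✗ arg 0 at [0] has sort A, expected D

ill-sorted at position [0]: expected D, got A


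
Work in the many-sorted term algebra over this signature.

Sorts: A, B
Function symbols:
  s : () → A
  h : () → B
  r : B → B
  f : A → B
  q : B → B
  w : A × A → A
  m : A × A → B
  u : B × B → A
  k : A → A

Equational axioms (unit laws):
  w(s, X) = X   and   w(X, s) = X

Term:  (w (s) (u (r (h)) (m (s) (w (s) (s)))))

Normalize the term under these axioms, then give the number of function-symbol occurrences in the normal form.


1. (w (s) (u (r (h)) (m (s) (w (s) (s)))))  →  (u (r (h)) (m (s) (w (s) (s))))
2. (u (r (h)) (m (s) (w (s) (s))))  →  (u (r (h)) (m (s) (s)))
normal form: (u (r (h)) (m (s) (s)))

size = 6


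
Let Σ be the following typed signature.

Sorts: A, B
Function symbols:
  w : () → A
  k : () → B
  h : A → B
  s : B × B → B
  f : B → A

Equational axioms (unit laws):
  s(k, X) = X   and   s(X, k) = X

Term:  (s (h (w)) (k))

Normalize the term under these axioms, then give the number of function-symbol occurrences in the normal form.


size = 2

1. (s (h (w)) (k))  →  (h (w))
normal form: (h (w))


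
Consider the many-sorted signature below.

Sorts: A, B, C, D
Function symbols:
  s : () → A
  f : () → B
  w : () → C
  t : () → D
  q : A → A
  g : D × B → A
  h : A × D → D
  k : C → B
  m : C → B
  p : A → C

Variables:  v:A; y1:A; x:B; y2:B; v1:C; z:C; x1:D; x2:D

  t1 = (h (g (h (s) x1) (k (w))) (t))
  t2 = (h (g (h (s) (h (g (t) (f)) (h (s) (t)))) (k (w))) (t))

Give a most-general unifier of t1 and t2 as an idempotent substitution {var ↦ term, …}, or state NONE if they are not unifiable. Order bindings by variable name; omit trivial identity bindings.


{x1 ↦ (h (g (t) (f)) (h (s) (t)))}


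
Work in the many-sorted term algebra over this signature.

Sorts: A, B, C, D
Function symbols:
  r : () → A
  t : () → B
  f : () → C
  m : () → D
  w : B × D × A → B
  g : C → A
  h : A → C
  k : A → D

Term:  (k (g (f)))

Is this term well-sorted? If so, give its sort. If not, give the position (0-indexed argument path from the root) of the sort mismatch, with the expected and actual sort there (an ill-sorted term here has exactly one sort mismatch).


    (f) : C
  (g (f)) : A
(k (g (f))) : D

well-sorted; sort = D


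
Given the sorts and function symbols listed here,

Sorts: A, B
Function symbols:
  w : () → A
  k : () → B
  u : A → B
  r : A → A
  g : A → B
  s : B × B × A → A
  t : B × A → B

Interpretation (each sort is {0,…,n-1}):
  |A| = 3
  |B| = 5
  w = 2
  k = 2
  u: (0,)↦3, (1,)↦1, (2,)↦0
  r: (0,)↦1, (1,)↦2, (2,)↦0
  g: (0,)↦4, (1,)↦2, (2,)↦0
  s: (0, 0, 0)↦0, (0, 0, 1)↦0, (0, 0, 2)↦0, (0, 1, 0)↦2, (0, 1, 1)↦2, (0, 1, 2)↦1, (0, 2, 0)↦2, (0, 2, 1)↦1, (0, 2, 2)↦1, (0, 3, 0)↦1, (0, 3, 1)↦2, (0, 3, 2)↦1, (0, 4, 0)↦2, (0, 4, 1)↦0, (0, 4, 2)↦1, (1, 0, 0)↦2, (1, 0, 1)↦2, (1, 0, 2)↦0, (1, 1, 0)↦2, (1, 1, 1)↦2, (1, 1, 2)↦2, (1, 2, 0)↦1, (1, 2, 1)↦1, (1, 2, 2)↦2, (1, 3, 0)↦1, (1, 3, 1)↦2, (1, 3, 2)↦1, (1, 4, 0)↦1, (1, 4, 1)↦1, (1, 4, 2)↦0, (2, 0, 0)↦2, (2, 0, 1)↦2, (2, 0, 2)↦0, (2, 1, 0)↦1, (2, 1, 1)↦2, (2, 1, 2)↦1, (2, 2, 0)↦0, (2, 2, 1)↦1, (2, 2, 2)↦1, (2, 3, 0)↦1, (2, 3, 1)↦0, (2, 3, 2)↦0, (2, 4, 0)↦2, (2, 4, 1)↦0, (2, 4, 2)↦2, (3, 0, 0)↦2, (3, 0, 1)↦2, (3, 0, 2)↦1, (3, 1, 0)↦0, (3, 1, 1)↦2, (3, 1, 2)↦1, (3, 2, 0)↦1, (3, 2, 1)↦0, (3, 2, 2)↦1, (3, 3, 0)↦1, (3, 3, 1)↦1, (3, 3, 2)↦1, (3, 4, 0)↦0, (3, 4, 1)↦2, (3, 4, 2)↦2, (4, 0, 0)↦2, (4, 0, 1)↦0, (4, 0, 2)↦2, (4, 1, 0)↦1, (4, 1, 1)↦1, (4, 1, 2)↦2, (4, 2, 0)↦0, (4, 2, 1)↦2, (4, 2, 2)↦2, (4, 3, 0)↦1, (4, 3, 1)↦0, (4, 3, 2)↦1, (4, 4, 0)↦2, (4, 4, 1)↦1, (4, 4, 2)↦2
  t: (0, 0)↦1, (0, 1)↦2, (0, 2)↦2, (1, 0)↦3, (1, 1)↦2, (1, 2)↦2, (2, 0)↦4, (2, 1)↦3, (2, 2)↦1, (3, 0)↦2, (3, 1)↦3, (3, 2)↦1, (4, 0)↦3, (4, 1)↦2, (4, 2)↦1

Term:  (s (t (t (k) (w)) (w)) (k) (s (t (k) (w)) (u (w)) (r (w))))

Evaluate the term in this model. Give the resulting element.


  k = 2
  w = 2
  (t (k) (w)) = t(2, 2) = 1
  w = 2
  (t (t (k) (w)) (w)) = t(1, 2) = 2
  k = 2
  k = 2
  w = 2
  (t (k) (w)) = t(2, 2) = 1
  w = 2
  (u (w)) = u(2,) = 0
  w = 2
  (r (w)) = r(2,) = 0
  (s (t (k) (w)) (u (w)) (r (w))) = s(1, 0, 0) = 2
  (s (t (t (k) (w)) (w)) (k) (s (t (k) (w)) (u (w)) (r (w)))) = s(2, 2, 2) = 1

value = 1


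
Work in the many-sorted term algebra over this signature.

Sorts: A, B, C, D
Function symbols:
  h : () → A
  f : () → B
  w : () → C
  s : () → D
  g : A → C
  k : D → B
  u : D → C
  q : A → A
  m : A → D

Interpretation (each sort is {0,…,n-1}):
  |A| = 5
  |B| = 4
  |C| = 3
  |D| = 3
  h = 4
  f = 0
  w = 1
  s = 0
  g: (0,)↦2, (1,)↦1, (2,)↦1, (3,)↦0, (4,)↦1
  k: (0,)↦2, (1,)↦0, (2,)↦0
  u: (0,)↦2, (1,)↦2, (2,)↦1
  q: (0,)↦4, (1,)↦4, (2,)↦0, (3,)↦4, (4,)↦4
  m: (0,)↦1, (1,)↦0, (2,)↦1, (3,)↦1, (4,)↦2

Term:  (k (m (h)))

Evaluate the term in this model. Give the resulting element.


value = 0

  h = 4
  (m (h)) = m(4,) = 2
  (k (m (h))) = k(2,) = 0


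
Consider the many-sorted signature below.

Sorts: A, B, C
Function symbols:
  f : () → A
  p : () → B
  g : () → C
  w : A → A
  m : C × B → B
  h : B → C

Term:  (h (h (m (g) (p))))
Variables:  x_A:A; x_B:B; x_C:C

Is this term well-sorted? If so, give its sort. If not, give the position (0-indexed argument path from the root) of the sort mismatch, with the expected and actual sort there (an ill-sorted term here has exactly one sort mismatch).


      (g) : C
      (p) : B
    (m (g) (p)) : B
  (h (m (g) (p))) : C
(h (h (m (g) (p)))) : ✗ arg 0 at [0] has sort C, expected B

ill-sorted at position [0]: expected B, got C


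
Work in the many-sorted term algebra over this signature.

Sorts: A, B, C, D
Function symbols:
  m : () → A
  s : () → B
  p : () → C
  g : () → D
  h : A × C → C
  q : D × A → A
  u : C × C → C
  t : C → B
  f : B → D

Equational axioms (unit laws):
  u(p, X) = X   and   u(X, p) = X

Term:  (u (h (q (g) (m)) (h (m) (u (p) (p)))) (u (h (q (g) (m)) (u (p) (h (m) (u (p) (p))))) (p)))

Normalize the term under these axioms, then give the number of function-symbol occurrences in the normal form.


1. (u (h (q (g) (m)) (h (m) (u (p) (p)))) (u (h (q (g) (m)) (u (p) (h (m) (u (p) (p))))) (p)))  →  (u (h (q (g) (m)) (h (m) (p))) (u (h (q (g) (m)) (u (p) (h (m) (u (p) (p))))) (p)))
2. (u (h (q (g) (m)) (h (m) (p))) (u (h (q (g) (m)) (u (p) (h (m) (u (p) (p))))) (p)))  →  (u (h (q (g) (m)) (h (m) (p))) (h (q (g) (m)) (u (p) (h (m) (u (p) (p))))))
3. (u (h (q (g) (m)) (h (m) (p))) (h (q (g) (m)) (u (p) (h (m) (u (p) (p))))))  →  (u (h (q (g) (m)) (h (m) (p))) (h (q (g) (m)) (h (m) (u (p) (p)))))
4. (u (h (q (g) (m)) (h (m) (p))) (h (q (g) (m)) (h (m) (u (p) (p)))))  →  (u (h (q (g) (m)) (h (m) (p))) (h (q (g) (m)) (h (m) (p))))
normal form: (u (h (q (g) (m)) (h (m) (p))) (h (q (g) (m)) (h (m) (p))))

size = 15


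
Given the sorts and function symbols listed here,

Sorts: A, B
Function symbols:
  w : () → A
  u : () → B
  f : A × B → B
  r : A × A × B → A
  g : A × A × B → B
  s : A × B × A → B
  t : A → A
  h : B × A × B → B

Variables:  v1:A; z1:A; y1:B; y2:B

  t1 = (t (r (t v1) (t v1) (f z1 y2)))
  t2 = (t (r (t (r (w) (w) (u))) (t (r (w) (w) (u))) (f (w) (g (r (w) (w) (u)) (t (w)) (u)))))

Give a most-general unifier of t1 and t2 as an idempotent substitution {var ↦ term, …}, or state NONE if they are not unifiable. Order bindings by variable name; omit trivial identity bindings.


{v1 ↦ (r (w) (w) (u)), y2 ↦ (g (r (w) (w) (u)) (t (w)) (u)), z1 ↦ (w)}


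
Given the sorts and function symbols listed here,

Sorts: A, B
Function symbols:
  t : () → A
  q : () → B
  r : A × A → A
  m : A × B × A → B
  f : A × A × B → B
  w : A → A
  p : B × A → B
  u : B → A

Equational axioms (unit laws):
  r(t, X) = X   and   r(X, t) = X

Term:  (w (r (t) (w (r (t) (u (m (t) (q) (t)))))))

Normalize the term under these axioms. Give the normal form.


1. (w (r (t) (w (r (t) (u (m (t) (q) (t)))))))  →  (w (w (r (t) (u (m (t) (q) (t))))))
2. (w (w (r (t) (u (m (t) (q) (t))))))  →  (w (w (u (m (t) (q) (t)))))

normal form = (w (w (u (m (t) (q) (t)))))


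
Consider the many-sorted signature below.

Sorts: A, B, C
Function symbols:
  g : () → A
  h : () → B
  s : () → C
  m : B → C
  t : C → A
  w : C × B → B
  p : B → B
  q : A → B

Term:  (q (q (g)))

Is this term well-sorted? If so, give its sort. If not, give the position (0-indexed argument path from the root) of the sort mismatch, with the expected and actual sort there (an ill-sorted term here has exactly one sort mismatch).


ill-sorted at position [0]: expected A, got B

    (g) : A
  (q (g)) : B
(q (q (g))) : ✗ arg 0 at [0] has sort B, expected A


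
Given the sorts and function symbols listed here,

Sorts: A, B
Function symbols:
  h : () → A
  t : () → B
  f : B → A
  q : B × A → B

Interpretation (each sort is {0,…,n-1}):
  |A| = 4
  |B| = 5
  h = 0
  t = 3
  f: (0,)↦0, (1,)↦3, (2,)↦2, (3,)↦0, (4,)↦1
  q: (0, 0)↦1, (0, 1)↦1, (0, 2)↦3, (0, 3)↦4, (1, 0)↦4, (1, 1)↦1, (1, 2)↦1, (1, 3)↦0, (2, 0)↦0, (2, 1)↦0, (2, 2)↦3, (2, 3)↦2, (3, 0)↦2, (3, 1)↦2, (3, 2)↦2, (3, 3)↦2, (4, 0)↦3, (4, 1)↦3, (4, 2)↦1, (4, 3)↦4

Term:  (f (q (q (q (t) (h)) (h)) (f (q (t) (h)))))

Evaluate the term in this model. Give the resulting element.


value = 0

  t = 3
  h = 0
  (q (t) (h)) = q(3, 0) = 2
  h = 0
  (q (q (t) (h)) (h)) = q(2, 0) = 0
  t = 3
  h = 0
  (q (t) (h)) = q(3, 0) = 2
  (f (q (t) (h))) = f(2,) = 2
  (q (q (q (t) (h)) (h)) (f (q (t) (h)))) = q(0, 2) = 3
  (f (q (q (q (t) (h)) (h)) (f (q (t) (h))))) = f(3,) = 0


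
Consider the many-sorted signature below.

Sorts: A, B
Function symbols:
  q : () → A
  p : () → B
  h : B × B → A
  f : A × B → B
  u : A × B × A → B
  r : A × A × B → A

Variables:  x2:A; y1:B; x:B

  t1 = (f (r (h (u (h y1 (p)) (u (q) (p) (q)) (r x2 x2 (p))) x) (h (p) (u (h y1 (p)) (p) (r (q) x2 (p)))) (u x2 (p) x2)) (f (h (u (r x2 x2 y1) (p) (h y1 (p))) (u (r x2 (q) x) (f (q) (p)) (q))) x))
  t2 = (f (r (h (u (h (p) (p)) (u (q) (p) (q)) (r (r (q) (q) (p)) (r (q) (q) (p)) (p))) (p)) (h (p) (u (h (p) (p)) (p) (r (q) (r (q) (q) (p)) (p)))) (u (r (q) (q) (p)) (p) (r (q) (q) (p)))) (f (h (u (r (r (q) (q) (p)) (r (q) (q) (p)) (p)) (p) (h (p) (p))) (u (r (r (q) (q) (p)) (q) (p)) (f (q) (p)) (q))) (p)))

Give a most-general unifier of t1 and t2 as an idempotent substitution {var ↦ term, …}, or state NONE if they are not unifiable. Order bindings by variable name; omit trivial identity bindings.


{x ↦ (p), x2 ↦ (r (q) (q) (p)), y1 ↦ (p)}


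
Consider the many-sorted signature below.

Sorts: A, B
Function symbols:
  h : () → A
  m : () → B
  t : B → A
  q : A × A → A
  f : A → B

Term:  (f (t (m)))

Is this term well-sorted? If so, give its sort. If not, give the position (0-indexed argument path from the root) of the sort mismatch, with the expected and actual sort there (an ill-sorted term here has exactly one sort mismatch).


well-sorted; sort = B

    (m) : B
  (t (m)) : A
(f (t (m))) : B


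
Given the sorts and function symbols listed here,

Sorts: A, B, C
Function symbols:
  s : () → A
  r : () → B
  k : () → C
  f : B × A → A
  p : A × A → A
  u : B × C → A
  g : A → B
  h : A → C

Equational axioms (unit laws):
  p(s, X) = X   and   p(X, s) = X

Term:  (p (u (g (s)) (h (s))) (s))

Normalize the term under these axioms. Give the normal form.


normal form = (u (g (s)) (h (s)))

1. (p (u (g (s)) (h (s))) (s))  →  (u (g (s)) (h (s)))


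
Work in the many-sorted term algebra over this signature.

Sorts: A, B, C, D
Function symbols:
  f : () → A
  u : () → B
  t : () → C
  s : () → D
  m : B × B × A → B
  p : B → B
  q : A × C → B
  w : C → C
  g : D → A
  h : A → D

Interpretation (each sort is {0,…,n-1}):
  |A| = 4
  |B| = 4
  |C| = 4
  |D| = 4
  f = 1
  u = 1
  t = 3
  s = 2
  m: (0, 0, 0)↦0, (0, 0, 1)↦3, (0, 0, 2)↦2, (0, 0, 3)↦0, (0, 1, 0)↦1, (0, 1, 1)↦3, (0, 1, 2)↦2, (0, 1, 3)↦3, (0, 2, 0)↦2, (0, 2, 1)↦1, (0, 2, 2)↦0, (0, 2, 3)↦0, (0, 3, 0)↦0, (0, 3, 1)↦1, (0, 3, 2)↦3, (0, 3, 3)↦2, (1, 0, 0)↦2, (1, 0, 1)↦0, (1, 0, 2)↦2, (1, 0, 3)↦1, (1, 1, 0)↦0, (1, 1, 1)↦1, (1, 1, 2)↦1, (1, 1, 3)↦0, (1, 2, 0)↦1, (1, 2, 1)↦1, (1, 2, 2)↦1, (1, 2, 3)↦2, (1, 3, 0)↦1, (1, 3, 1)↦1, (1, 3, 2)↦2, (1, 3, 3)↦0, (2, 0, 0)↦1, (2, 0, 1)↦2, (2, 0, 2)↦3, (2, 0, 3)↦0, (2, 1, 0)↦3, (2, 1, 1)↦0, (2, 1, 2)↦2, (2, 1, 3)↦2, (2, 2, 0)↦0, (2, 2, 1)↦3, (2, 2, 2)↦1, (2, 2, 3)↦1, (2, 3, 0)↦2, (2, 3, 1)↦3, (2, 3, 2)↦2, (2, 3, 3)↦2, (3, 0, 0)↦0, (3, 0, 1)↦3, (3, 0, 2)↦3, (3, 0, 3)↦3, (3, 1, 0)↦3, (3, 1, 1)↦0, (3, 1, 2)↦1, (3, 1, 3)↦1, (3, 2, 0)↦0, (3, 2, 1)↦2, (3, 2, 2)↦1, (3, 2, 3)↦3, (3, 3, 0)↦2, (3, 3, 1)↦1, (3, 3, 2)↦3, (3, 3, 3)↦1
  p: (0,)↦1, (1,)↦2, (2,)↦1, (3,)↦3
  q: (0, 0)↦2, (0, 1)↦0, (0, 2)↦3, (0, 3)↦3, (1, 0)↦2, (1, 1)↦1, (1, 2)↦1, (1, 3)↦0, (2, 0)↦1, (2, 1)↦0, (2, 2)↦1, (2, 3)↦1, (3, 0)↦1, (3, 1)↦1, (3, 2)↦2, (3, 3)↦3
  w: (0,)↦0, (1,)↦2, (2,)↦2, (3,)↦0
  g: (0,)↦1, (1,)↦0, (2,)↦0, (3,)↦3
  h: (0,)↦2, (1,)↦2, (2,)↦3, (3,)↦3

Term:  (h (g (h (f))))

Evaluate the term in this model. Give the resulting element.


value = 2

  f = 1
  (h (f)) = h(1,) = 2
  (g (h (f))) = g(2,) = 0
  (h (g (h (f)))) = h(0,) = 2


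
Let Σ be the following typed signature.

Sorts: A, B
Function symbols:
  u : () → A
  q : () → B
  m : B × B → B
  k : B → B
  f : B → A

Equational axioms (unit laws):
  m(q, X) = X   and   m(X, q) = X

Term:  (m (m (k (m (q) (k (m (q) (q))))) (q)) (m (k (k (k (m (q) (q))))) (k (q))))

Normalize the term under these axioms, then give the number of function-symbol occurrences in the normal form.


size = 11

1. (m (m (k (m (q) (k (m (q) (q))))) (q)) (m (k (k (k (m (q) (q))))) (k (q))))  →  (m (k (m (q) (k (m (q) (q))))) (m (k (k (k (m (q) (q))))) (k (q))))
2. (m (k (m (q) (k (m (q) (q))))) (m (k (k (k (m (q) (q))))) (k (q))))  →  (m (k (k (m (q) (q)))) (m (k (k (k (m (q) (q))))) (k (q))))
3. (m (k (k (m (q) (q)))) (m (k (k (k (m (q) (q))))) (k (q))))  →  (m (k (k (q))) (m (k (k (k (m (q) (q))))) (k (q))))
4. (m (k (k (q))) (m (k (k (k (m (q) (q))))) (k (q))))  →  (m (k (k (q))) (m (k (k (k (q)))) (k (q))))
normal form: (m (k (k (q))) (m (k (k (k (q)))) (k (q))))


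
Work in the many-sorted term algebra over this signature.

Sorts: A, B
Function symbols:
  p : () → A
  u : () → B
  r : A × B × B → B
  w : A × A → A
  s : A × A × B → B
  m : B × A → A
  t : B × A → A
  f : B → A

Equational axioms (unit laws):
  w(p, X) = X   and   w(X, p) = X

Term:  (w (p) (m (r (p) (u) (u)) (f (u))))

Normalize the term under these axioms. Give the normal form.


1. (w (p) (m (r (p) (u) (u)) (f (u))))  →  (m (r (p) (u) (u)) (f (u)))

normal form = (m (r (p) (u) (u)) (f (u)))


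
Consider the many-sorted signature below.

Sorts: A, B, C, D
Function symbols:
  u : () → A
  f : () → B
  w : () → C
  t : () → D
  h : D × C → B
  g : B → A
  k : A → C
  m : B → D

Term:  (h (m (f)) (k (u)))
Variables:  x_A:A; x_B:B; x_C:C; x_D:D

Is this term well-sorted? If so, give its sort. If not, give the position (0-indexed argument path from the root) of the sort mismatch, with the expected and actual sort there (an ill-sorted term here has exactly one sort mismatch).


well-sorted; sort = B

    (f) : B
  (m (f)) : D
    (u) : A
  (k (u)) : C
(h (m (f)) (k (u))) : B


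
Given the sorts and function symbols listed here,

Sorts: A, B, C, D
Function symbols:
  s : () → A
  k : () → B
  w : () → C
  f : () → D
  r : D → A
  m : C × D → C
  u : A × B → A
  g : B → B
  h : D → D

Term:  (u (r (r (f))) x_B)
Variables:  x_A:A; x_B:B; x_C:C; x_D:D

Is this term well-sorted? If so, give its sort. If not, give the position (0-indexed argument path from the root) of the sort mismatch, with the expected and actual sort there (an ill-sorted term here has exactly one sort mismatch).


ill-sorted at position [0, 0]: expected D, got A

      (f) : D
    (r (f)) : A
  (r (r (f))) : ✗ arg 0 at [0, 0] has sort A, expected D
  x_B : B


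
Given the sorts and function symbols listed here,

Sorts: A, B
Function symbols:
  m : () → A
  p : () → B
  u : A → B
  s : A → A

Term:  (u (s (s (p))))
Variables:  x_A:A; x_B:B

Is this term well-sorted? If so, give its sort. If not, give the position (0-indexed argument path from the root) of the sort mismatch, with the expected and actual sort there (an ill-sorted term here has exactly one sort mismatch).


ill-sorted at position [0, 0, 0]: expected A, got B

      (p) : B
    (s (p)) : ✗ arg 0 at [0, 0, 0] has sort B, expected A


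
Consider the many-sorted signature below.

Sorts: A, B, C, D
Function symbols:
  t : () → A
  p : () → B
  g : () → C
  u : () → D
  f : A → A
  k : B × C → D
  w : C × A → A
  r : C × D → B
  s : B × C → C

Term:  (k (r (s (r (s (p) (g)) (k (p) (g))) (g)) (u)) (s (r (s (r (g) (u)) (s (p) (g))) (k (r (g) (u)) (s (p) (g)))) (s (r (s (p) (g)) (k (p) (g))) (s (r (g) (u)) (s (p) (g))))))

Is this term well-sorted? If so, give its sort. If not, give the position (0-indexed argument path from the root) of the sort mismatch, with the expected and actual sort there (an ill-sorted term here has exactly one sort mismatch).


well-sorted; sort = D

          (p) : B
          (g) : C
        (s (p) (g)) : C
          (p) : B
          (g) : C
        (k (p) (g)) : D
      (r (s (p) (g)) (k (p) (g))) : B
      (g) : C
    (s (r (s (p) (g)) (k (p) (g))) (g)) : C
    (u) : D
  (r (s (r (s (p) (g)) (k (p) (g))) (g)) (u)) : B
          (g) : C
          (u) : D
        (r (g) (u)) : B
          (p) : B
          (g) : C
        (s (p) (g)) : C
      (s (r (g) (u)) (s (p) (g))) : C
          (g) : C
          (u) : D
        (r (g) (u)) : B
          (p) : B
          (g) : C
        (s (p) (g)) : C
      (k (r (g) (u)) (s (p) (g))) : D
    (r (s (r (g) (u)) (s (p) (g))) (k (r (g) (u)) (s (p) (g)))) : B
          (p) : B
          (g) : C
        (s (p) (g)) : C
          (p) : B
          (g) : C
        (k (p) (g)) : D
      (r (s (p) (g)) (k (p) (g))) : B
          (g) : C
          (u) : D
        (r (g) (u)) : B
          (p) : B
          (g) : C
        (s (p) (g)) : C
      (s (r (g) (u)) (s (p) (g))) : C
    (s (r (s (p) (g)) (k (p) (g))) (s (r (g) (u)) (s (p) (g)))) : C
  (s (r (s (r (g) (u)) (s (p) (g))) (k (r (g) (u)) (s (p) (g)))) (s (r (s (p) (g)) (k (p) (g))) (s (r (g) (u)) (s (p) (g))))) : C
(k (r (s (r (s (p) (g)) (k (p) (g))) (g)) (u)) (s (r (s (r (g) (u)) (s (p) (g))) (k (r (g) (u)) (s (p) (g)))) (s (r (s (p) (g)) (k (p) (g))) (s (r (g) (u)) (s (p) (g)))))) : D


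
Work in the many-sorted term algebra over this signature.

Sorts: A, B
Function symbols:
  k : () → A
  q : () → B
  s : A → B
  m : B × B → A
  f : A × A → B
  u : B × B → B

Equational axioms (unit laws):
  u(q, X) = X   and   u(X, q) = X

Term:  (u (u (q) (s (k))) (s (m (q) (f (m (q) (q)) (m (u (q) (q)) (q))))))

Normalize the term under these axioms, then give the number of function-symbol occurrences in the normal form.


size = 13

1. (u (u (q) (s (k))) (s (m (q) (f (m (q) (q)) (m (u (q) (q)) (q))))))  →  (u (s (k)) (s (m (q) (f (m (q) (q)) (m (u (q) (q)) (q))))))
2. (u (s (k)) (s (m (q) (f (m (q) (q)) (m (u (q) (q)) (q))))))  →  (u (s (k)) (s (m (q) (f (m (q) (q)) (m (q) (q))))))
normal form: (u (s (k)) (s (m (q) (f (m (q) (q)) (m (q) (q))))))
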